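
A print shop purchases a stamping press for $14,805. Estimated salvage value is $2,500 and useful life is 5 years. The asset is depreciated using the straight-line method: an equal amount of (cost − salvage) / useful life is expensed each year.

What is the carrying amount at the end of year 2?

$9,883

Depreciable base = $14,805 − $2,500 = $12,305.
Annual expense = $12,305 / 5 = $2,461.
End of year 1: book value $12,344.
End of year 2: book value $9,883.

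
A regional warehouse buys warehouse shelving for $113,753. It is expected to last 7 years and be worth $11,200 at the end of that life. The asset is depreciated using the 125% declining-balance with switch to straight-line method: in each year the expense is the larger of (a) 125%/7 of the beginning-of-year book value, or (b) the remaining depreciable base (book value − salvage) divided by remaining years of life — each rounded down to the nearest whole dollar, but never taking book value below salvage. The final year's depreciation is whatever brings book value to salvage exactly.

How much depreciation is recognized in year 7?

Depreciable base = $113,753 − $11,200 = $102,553.
Year 1: DB = ⌊$113,753 × 125%/7⌋ = $20,313; SL = ⌊$102,553/7⌋ = $14,650 → take DB $20,313. Book value $93,440.
Year 2: DB = ⌊$93,440 × 125%/7⌋ = $16,685; SL = ⌊$82,240/6⌋ = $13,706 → take DB $16,685. Book value $76,755.
Year 3: DB = ⌊$76,755 × 125%/7⌋ = $13,706; SL = ⌊$65,555/5⌋ = $13,111 → take DB $13,706. Book value $63,049.
Year 4: DB = ⌊$63,049 × 125%/7⌋ = $11,258; SL = ⌊$51,849/4⌋ = $12,962 → take SL $12,962. Book value $50,087.
Year 5: DB = ⌊$50,087 × 125%/7⌋ = $8,944; SL = ⌊$38,887/3⌋ = $12,962 → take SL $12,962. Book value $37,125.
Year 6: DB = ⌊$37,125 × 125%/7⌋ = $6,629; SL = ⌊$25,925/2⌋ = $12,962 → take SL $12,962. Book value $24,163.
Year 7 (final): $24,163 − $11,200 = $12,963. Book value $11,200.

$12,963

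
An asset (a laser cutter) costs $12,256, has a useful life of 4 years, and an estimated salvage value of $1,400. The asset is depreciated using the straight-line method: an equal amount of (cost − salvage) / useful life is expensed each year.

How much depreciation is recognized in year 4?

$2,714

Depreciable base = $12,256 − $1,400 = $10,856.
Annual expense = $10,856 / 4 = $2,714.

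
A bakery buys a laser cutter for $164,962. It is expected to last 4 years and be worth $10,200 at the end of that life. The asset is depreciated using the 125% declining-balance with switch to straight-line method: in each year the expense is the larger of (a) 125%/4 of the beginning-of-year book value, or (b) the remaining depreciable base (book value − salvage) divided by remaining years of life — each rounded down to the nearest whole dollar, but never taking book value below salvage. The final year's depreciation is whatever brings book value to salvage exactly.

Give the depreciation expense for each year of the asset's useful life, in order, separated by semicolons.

$51,550; $35,441; $33,885; $33,886

Depreciable base = $164,962 − $10,200 = $154,762.
Year 1: DB = ⌊$164,962 × 125%/4⌋ = $51,550; SL = ⌊$154,762/4⌋ = $38,690 → take DB $51,550. Book value $113,412.
Year 2: DB = ⌊$113,412 × 125%/4⌋ = $35,441; SL = ⌊$103,212/3⌋ = $34,404 → take DB $35,441. Book value $77,971.
Year 3: DB = ⌊$77,971 × 125%/4⌋ = $24,365; SL = ⌊$67,771/2⌋ = $33,885 → take SL $33,885. Book value $44,086.
Year 4 (final): $44,086 − $10,200 = $33,886. Book value $10,200.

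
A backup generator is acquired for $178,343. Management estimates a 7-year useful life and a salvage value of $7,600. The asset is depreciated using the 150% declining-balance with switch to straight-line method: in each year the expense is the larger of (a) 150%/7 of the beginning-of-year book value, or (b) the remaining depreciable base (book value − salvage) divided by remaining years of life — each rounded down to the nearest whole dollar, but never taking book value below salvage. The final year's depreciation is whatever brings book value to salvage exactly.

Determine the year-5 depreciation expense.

$19,727

Depreciable base = $178,343 − $7,600 = $170,743.
Year 1: DB = ⌊$178,343 × 150%/7⌋ = $38,216; SL = ⌊$170,743/7⌋ = $24,391 → take DB $38,216. Book value $140,127.
Year 2: DB = ⌊$140,127 × 150%/7⌋ = $30,027; SL = ⌊$132,527/6⌋ = $22,087 → take DB $30,027. Book value $110,100.
Year 3: DB = ⌊$110,100 × 150%/7⌋ = $23,592; SL = ⌊$102,500/5⌋ = $20,500 → take DB $23,592. Book value $86,508.
Year 4: DB = ⌊$86,508 × 150%/7⌋ = $18,537; SL = ⌊$78,908/4⌋ = $19,727 → take SL $19,727. Book value $66,781.
Year 5: DB = ⌊$66,781 × 150%/7⌋ = $14,310; SL = ⌊$59,181/3⌋ = $19,727 → take SL $19,727. Book value $47,054.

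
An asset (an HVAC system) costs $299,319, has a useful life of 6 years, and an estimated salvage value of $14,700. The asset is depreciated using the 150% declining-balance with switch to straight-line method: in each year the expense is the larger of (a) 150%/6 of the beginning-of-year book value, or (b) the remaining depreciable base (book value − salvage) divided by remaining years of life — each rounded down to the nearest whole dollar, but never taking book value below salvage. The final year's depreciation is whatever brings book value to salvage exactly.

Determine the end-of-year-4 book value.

$89,084

Depreciable base = $299,319 − $14,700 = $284,619.
Year 1: DB = ⌊$299,319 × 150%/6⌋ = $74,829; SL = ⌊$284,619/6⌋ = $47,436 → take DB $74,829. Book value $224,490.
Year 2: DB = ⌊$224,490 × 150%/6⌋ = $56,122; SL = ⌊$209,790/5⌋ = $41,958 → take DB $56,122. Book value $168,368.
Year 3: DB = ⌊$168,368 × 150%/6⌋ = $42,092; SL = ⌊$153,668/4⌋ = $38,417 → take DB $42,092. Book value $126,276.
Year 4: DB = ⌊$126,276 × 150%/6⌋ = $31,569; SL = ⌊$111,576/3⌋ = $37,192 → take SL $37,192. Book value $89,084.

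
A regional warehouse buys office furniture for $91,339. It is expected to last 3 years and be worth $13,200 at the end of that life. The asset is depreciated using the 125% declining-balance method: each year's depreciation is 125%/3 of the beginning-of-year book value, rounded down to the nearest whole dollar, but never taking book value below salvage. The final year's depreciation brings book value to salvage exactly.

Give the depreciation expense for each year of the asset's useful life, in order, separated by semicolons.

Depreciable base = $91,339 − $13,200 = $78,139.
Year 1: ⌊$91,339 × 125%/3⌋ = $38,057. Book value $53,282.
Year 2: ⌊$53,282 × 125%/3⌋ = $22,200. Book value $31,082.
Year 3 (final): $31,082 − $13,200 = $17,882. Book value $13,200.

$38,057; $22,200; $17,882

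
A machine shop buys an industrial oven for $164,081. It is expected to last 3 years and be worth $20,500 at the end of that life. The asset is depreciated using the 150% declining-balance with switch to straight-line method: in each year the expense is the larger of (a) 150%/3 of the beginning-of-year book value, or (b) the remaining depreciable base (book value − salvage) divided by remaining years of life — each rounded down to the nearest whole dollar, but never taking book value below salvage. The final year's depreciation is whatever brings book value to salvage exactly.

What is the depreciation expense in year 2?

$41,020

Depreciable base = $164,081 − $20,500 = $143,581.
Year 1: DB = ⌊$164,081 × 150%/3⌋ = $82,040; SL = ⌊$143,581/3⌋ = $47,860 → take DB $82,040. Book value $82,041.
Year 2: DB = ⌊$82,041 × 150%/3⌋ = $41,020; SL = ⌊$61,541/2⌋ = $30,770 → take DB $41,020. Book value $41,021.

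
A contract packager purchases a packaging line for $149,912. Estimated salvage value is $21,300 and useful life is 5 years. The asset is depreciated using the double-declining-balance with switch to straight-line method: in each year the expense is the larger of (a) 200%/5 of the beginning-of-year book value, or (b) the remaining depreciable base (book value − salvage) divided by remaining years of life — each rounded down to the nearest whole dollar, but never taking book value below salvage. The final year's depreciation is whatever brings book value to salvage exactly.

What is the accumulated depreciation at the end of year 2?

Depreciable base = $149,912 − $21,300 = $128,612.
Year 1: DB = ⌊$149,912 × 200%/5⌋ = $59,964; SL = ⌊$128,612/5⌋ = $25,722 → take DB $59,964. Book value $89,948.
Year 2: DB = ⌊$89,948 × 200%/5⌋ = $35,979; SL = ⌊$68,648/4⌋ = $17,162 → take DB $35,979. Book value $53,969.
Accumulated through year 2 = $149,912 − $53,969 = $95,943.

$95,943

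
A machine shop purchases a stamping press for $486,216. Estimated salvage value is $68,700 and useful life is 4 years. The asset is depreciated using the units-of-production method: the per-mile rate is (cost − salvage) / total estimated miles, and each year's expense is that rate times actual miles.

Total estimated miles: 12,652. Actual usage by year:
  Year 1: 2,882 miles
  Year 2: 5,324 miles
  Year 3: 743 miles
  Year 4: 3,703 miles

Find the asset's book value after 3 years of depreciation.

$190,899

Depreciable base = $486,216 − $68,700 = $417,516.
Rate = $417,516 / 12,652 miles = $33 per mile.
Year 1: 2,882 × $33 = $95,106. Book value $391,110.
Year 2: 5,324 × $33 = $175,692. Book value $215,418.
Year 3: 743 × $33 = $24,519. Book value $190,899.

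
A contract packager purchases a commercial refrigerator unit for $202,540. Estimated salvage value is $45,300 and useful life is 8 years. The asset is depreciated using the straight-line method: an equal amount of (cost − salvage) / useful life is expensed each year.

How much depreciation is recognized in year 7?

$19,655

Depreciable base = $202,540 − $45,300 = $157,240.
Annual expense = $157,240 / 8 = $19,655.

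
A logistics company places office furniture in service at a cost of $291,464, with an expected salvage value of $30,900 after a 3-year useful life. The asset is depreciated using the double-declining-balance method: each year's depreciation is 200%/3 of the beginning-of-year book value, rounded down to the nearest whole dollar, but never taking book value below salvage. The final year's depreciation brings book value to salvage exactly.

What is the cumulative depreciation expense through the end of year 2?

$259,079

Depreciable base = $291,464 − $30,900 = $260,564.
Year 1: ⌊$291,464 × 200%/3⌋ = $194,309. Book value $97,155.
Year 2: ⌊$97,155 × 200%/3⌋ = $64,770. Book value $32,385.
Accumulated through year 2 = $291,464 − $32,385 = $259,079.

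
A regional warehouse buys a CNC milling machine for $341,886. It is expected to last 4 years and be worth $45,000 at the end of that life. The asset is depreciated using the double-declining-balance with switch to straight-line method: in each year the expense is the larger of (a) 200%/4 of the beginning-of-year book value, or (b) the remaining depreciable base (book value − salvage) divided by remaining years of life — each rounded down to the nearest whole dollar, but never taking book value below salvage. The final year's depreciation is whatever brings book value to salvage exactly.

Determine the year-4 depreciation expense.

$0

Depreciable base = $341,886 − $45,000 = $296,886.
Year 1: DB = ⌊$341,886 × 200%/4⌋ = $170,943; SL = ⌊$296,886/4⌋ = $74,221 → take DB $170,943. Book value $170,943.
Year 2: DB = ⌊$170,943 × 200%/4⌋ = $85,471; SL = ⌊$125,943/3⌋ = $41,981 → take DB $85,471. Book value $85,472.
Year 3: DB = ⌊$85,472 × 200%/4⌋ = $42,736; SL = ⌊$40,472/2⌋ = $20,236 → take DB $42,736, capped at $40,472. Book value $45,000.
Year 4 (final): $45,000 − $45,000 = $0. Book value $45,000.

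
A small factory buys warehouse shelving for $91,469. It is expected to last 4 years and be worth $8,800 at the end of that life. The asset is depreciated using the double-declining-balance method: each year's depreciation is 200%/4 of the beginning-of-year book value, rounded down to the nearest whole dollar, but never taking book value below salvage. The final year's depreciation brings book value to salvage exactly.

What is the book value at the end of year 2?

$22,868

Depreciable base = $91,469 − $8,800 = $82,669.
Year 1: ⌊$91,469 × 200%/4⌋ = $45,734. Book value $45,735.
Year 2: ⌊$45,735 × 200%/4⌋ = $22,867. Book value $22,868.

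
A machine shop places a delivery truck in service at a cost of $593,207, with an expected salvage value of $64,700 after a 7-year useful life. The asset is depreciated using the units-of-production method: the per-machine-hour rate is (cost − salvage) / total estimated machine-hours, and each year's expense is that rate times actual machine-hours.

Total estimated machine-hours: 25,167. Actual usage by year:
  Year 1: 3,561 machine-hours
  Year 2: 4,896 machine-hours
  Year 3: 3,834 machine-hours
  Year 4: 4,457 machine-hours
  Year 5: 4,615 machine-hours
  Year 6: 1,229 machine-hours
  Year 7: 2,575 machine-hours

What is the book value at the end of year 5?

Depreciable base = $593,207 − $64,700 = $528,507.
Rate = $528,507 / 25,167 machine-hours = $21 per machine-hour.
Year 1: 3,561 × $21 = $74,781. Book value $518,426.
Year 2: 4,896 × $21 = $102,816. Book value $415,610.
Year 3: 3,834 × $21 = $80,514. Book value $335,096.
Year 4: 4,457 × $21 = $93,597. Book value $241,499.
Year 5: 4,615 × $21 = $96,915. Book value $144,584.

$144,584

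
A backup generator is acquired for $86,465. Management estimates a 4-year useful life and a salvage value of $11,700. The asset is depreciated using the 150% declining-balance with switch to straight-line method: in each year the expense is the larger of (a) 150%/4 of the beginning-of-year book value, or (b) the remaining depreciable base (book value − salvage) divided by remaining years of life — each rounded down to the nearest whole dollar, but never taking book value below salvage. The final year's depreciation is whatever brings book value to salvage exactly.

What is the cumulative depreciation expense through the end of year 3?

$65,355

Depreciable base = $86,465 − $11,700 = $74,765.
Year 1: DB = ⌊$86,465 × 150%/4⌋ = $32,424; SL = ⌊$74,765/4⌋ = $18,691 → take DB $32,424. Book value $54,041.
Year 2: DB = ⌊$54,041 × 150%/4⌋ = $20,265; SL = ⌊$42,341/3⌋ = $14,113 → take DB $20,265. Book value $33,776.
Year 3: DB = ⌊$33,776 × 150%/4⌋ = $12,666; SL = ⌊$22,076/2⌋ = $11,038 → take DB $12,666. Book value $21,110.
Accumulated through year 3 = $86,465 − $21,110 = $65,355.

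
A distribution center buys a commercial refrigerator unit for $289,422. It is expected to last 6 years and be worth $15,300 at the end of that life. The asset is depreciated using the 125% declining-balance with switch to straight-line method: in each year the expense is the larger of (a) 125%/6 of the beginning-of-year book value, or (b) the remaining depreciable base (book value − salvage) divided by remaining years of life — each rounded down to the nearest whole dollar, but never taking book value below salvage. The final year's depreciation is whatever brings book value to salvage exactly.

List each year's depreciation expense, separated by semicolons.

Depreciable base = $289,422 − $15,300 = $274,122.
Year 1: DB = ⌊$289,422 × 125%/6⌋ = $60,296; SL = ⌊$274,122/6⌋ = $45,687 → take DB $60,296. Book value $229,126.
Year 2: DB = ⌊$229,126 × 125%/6⌋ = $47,734; SL = ⌊$213,826/5⌋ = $42,765 → take DB $47,734. Book value $181,392.
Year 3: DB = ⌊$181,392 × 125%/6⌋ = $37,790; SL = ⌊$166,092/4⌋ = $41,523 → take SL $41,523. Book value $139,869.
Year 4: DB = ⌊$139,869 × 125%/6⌋ = $29,139; SL = ⌊$124,569/3⌋ = $41,523 → take SL $41,523. Book value $98,346.
Year 5: DB = ⌊$98,346 × 125%/6⌋ = $20,488; SL = ⌊$83,046/2⌋ = $41,523 → take SL $41,523. Book value $56,823.
Year 6 (final): $56,823 − $15,300 = $41,523. Book value $15,300.

$60,296; $47,734; $41,523; $41,523; $41,523; $41,523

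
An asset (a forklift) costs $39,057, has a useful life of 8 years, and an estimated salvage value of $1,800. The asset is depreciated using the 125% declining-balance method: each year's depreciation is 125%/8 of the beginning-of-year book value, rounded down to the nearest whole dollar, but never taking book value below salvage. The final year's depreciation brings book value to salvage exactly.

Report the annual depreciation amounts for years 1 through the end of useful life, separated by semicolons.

$6,102; $5,149; $4,344; $3,665; $3,093; $2,610; $2,202; $10,092

Depreciable base = $39,057 − $1,800 = $37,257.
Year 1: ⌊$39,057 × 125%/8⌋ = $6,102. Book value $32,955.
Year 2: ⌊$32,955 × 125%/8⌋ = $5,149. Book value $27,806.
Year 3: ⌊$27,806 × 125%/8⌋ = $4,344. Book value $23,462.
Year 4: ⌊$23,462 × 125%/8⌋ = $3,665. Book value $19,797.
Year 5: ⌊$19,797 × 125%/8⌋ = $3,093. Book value $16,704.
Year 6: ⌊$16,704 × 125%/8⌋ = $2,610. Book value $14,094.
Year 7: ⌊$14,094 × 125%/8⌋ = $2,202. Book value $11,892.
Year 8 (final): $11,892 − $1,800 = $10,092. Book value $1,800.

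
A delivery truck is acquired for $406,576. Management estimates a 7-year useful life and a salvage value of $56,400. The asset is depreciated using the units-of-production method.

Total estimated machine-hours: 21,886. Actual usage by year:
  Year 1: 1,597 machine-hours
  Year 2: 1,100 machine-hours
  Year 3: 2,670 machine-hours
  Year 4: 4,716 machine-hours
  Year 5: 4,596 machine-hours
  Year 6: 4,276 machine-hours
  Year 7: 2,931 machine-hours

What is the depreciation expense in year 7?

Depreciable base = $406,576 − $56,400 = $350,176.
Rate = $350,176 / 21,886 machine-hours = $16 per machine-hour.
Year 1: 1,597 × $16 = $25,552. Book value $381,024.
Year 2: 1,100 × $16 = $17,600. Book value $363,424.
Year 3: 2,670 × $16 = $42,720. Book value $320,704.
Year 4: 4,716 × $16 = $75,456. Book value $245,248.
Year 5: 4,596 × $16 = $73,536. Book value $171,712.
Year 6: 4,276 × $16 = $68,416. Book value $103,296.
Year 7: 2,931 × $16 = $46,896. Book value $56,400.

$46,896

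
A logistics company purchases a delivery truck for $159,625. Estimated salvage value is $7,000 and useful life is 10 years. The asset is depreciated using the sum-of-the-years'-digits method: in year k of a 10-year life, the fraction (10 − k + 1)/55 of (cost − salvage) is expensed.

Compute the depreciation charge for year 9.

$5,550

Depreciable base = $159,625 − $7,000 = $152,625.
Sum of the years' digits = 10+9+8+7+6+5+4+3+2+1 = 55.
Year 1: $152,625 × 10/55 = $27,750. Book value $131,875.
Year 2: $152,625 × 9/55 = $24,975. Book value $106,900.
Year 3: $152,625 × 8/55 = $22,200. Book value $84,700.
Year 4: $152,625 × 7/55 = $19,425. Book value $65,275.
Year 5: $152,625 × 6/55 = $16,650. Book value $48,625.
Year 6: $152,625 × 5/55 = $13,875. Book value $34,750.
Year 7: $152,625 × 4/55 = $11,100. Book value $23,650.
Year 8: $152,625 × 3/55 = $8,325. Book value $15,325.
Year 9: $152,625 × 2/55 = $5,550. Book value $9,775.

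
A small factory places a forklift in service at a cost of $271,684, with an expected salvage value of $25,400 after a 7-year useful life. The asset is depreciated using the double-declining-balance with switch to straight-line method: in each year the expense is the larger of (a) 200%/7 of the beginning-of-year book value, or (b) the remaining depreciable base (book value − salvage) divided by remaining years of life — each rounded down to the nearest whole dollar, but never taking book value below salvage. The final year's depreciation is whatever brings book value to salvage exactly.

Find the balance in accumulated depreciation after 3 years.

Depreciable base = $271,684 − $25,400 = $246,284.
Year 1: DB = ⌊$271,684 × 200%/7⌋ = $77,624; SL = ⌊$246,284/7⌋ = $35,183 → take DB $77,624. Book value $194,060.
Year 2: DB = ⌊$194,060 × 200%/7⌋ = $55,445; SL = ⌊$168,660/6⌋ = $28,110 → take DB $55,445. Book value $138,615.
Year 3: DB = ⌊$138,615 × 200%/7⌋ = $39,604; SL = ⌊$113,215/5⌋ = $22,643 → take DB $39,604. Book value $99,011.
Accumulated through year 3 = $271,684 − $99,011 = $172,673.

$172,673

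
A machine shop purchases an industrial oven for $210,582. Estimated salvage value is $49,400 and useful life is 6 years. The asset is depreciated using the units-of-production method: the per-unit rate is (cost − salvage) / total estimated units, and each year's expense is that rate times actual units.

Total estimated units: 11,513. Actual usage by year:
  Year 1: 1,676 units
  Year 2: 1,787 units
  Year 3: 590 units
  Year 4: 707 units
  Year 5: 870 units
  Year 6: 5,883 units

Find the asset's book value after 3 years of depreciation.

$153,840

Depreciable base = $210,582 − $49,400 = $161,182.
Rate = $161,182 / 11,513 units = $14 per unit.
Year 1: 1,676 × $14 = $23,464. Book value $187,118.
Year 2: 1,787 × $14 = $25,018. Book value $162,100.
Year 3: 590 × $14 = $8,260. Book value $153,840.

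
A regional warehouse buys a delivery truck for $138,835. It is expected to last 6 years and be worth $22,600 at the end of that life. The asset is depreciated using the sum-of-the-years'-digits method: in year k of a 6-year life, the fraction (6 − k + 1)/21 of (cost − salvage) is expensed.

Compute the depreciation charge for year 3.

$22,140

Depreciable base = $138,835 − $22,600 = $116,235.
Sum of the years' digits = 6+5+4+3+2+1 = 21.
Year 1: $116,235 × 6/21 = $33,210. Book value $105,625.
Year 2: $116,235 × 5/21 = $27,675. Book value $77,950.
Year 3: $116,235 × 4/21 = $22,140. Book value $55,810.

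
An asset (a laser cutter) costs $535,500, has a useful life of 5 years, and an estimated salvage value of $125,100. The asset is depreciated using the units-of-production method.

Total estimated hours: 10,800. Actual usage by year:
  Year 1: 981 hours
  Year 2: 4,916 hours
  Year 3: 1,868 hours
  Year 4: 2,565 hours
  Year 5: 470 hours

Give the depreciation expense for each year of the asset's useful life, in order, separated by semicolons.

Depreciable base = $535,500 − $125,100 = $410,400.
Rate = $410,400 / 10,800 hours = $38 per hour.
Year 1: 981 × $38 = $37,278. Book value $498,222.
Year 2: 4,916 × $38 = $186,808. Book value $311,414.
Year 3: 1,868 × $38 = $70,984. Book value $240,430.
Year 4: 2,565 × $38 = $97,470. Book value $142,960.
Year 5: 470 × $38 = $17,860. Book value $125,100.

$37,278; $186,808; $70,984; $97,470; $17,860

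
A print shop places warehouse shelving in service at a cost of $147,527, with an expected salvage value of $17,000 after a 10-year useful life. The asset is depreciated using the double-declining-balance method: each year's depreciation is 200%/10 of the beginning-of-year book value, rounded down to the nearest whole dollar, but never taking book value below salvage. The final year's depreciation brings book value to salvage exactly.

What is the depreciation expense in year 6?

Depreciable base = $147,527 − $17,000 = $130,527.
Year 1: ⌊$147,527 × 200%/10⌋ = $29,505. Book value $118,022.
Year 2: ⌊$118,022 × 200%/10⌋ = $23,604. Book value $94,418.
Year 3: ⌊$94,418 × 200%/10⌋ = $18,883. Book value $75,535.
Year 4: ⌊$75,535 × 200%/10⌋ = $15,107. Book value $60,428.
Year 5: ⌊$60,428 × 200%/10⌋ = $12,085. Book value $48,343.
Year 6: ⌊$48,343 × 200%/10⌋ = $9,668. Book value $38,675.

$9,668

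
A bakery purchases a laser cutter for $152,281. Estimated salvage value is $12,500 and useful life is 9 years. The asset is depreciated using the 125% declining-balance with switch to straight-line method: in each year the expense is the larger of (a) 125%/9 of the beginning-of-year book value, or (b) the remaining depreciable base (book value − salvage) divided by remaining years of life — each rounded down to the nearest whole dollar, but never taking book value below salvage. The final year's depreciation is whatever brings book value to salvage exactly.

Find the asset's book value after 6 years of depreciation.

Depreciable base = $152,281 − $12,500 = $139,781.
Year 1: DB = ⌊$152,281 × 125%/9⌋ = $21,150; SL = ⌊$139,781/9⌋ = $15,531 → take DB $21,150. Book value $131,131.
Year 2: DB = ⌊$131,131 × 125%/9⌋ = $18,212; SL = ⌊$118,631/8⌋ = $14,828 → take DB $18,212. Book value $112,919.
Year 3: DB = ⌊$112,919 × 125%/9⌋ = $15,683; SL = ⌊$100,419/7⌋ = $14,345 → take DB $15,683. Book value $97,236.
Year 4: DB = ⌊$97,236 × 125%/9⌋ = $13,505; SL = ⌊$84,736/6⌋ = $14,122 → take SL $14,122. Book value $83,114.
Year 5: DB = ⌊$83,114 × 125%/9⌋ = $11,543; SL = ⌊$70,614/5⌋ = $14,122 → take SL $14,122. Book value $68,992.
Year 6: DB = ⌊$68,992 × 125%/9⌋ = $9,582; SL = ⌊$56,492/4⌋ = $14,123 → take SL $14,123. Book value $54,869.

$54,869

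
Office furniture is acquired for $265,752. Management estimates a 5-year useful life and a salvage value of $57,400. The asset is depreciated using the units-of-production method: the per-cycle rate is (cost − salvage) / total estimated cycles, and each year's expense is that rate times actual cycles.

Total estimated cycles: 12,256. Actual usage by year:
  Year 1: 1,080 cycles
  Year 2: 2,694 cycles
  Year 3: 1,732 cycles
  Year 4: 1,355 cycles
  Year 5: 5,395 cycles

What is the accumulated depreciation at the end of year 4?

$116,637

Depreciable base = $265,752 − $57,400 = $208,352.
Rate = $208,352 / 12,256 cycles = $17 per cycle.
Year 1: 1,080 × $17 = $18,360. Book value $247,392.
Year 2: 2,694 × $17 = $45,798. Book value $201,594.
Year 3: 1,732 × $17 = $29,444. Book value $172,150.
Year 4: 1,355 × $17 = $23,035. Book value $149,115.
Accumulated through year 4 = $265,752 − $149,115 = $116,637.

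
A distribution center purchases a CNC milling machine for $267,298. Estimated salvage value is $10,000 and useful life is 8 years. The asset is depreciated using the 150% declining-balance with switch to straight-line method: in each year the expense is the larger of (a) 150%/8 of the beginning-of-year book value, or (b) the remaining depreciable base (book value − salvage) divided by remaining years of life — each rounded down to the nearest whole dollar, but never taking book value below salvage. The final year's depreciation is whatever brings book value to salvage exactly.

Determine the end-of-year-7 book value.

Depreciable base = $267,298 − $10,000 = $257,298.
Year 1: DB = ⌊$267,298 × 150%/8⌋ = $50,118; SL = ⌊$257,298/8⌋ = $32,162 → take DB $50,118. Book value $217,180.
Year 2: DB = ⌊$217,180 × 150%/8⌋ = $40,721; SL = ⌊$207,180/7⌋ = $29,597 → take DB $40,721. Book value $176,459.
Year 3: DB = ⌊$176,459 × 150%/8⌋ = $33,086; SL = ⌊$166,459/6⌋ = $27,743 → take DB $33,086. Book value $143,373.
Year 4: DB = ⌊$143,373 × 150%/8⌋ = $26,882; SL = ⌊$133,373/5⌋ = $26,674 → take DB $26,882. Book value $116,491.
Year 5: DB = ⌊$116,491 × 150%/8⌋ = $21,842; SL = ⌊$106,491/4⌋ = $26,622 → take SL $26,622. Book value $89,869.
Year 6: DB = ⌊$89,869 × 150%/8⌋ = $16,850; SL = ⌊$79,869/3⌋ = $26,623 → take SL $26,623. Book value $63,246.
Year 7: DB = ⌊$63,246 × 150%/8⌋ = $11,858; SL = ⌊$53,246/2⌋ = $26,623 → take SL $26,623. Book value $36,623.

$36,623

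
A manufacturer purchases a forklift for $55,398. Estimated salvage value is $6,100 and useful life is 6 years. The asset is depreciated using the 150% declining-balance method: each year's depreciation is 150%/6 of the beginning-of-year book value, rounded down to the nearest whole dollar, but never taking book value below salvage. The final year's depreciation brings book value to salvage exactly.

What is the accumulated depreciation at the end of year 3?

$32,026

Depreciable base = $55,398 − $6,100 = $49,298.
Year 1: ⌊$55,398 × 150%/6⌋ = $13,849. Book value $41,549.
Year 2: ⌊$41,549 × 150%/6⌋ = $10,387. Book value $31,162.
Year 3: ⌊$31,162 × 150%/6⌋ = $7,790. Book value $23,372.
Accumulated through year 3 = $55,398 − $23,372 = $32,026.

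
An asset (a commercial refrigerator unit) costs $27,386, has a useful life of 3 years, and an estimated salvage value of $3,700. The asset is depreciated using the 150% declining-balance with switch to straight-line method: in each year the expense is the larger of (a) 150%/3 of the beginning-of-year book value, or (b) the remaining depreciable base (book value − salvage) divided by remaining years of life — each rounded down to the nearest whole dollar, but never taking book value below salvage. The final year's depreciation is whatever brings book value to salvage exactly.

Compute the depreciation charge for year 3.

Depreciable base = $27,386 − $3,700 = $23,686.
Year 1: DB = ⌊$27,386 × 150%/3⌋ = $13,693; SL = ⌊$23,686/3⌋ = $7,895 → take DB $13,693. Book value $13,693.
Year 2: DB = ⌊$13,693 × 150%/3⌋ = $6,846; SL = ⌊$9,993/2⌋ = $4,996 → take DB $6,846. Book value $6,847.
Year 3 (final): $6,847 − $3,700 = $3,147. Book value $3,700.

$3,147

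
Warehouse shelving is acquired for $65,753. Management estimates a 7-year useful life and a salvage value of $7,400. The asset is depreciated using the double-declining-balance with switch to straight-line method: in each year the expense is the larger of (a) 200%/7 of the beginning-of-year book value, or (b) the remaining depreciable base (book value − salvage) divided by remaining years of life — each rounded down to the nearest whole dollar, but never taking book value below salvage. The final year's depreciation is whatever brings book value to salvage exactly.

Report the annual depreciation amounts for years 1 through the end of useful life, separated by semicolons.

Depreciable base = $65,753 − $7,400 = $58,353.
Year 1: DB = ⌊$65,753 × 200%/7⌋ = $18,786; SL = ⌊$58,353/7⌋ = $8,336 → take DB $18,786. Book value $46,967.
Year 2: DB = ⌊$46,967 × 200%/7⌋ = $13,419; SL = ⌊$39,567/6⌋ = $6,594 → take DB $13,419. Book value $33,548.
Year 3: DB = ⌊$33,548 × 200%/7⌋ = $9,585; SL = ⌊$26,148/5⌋ = $5,229 → take DB $9,585. Book value $23,963.
Year 4: DB = ⌊$23,963 × 200%/7⌋ = $6,846; SL = ⌊$16,563/4⌋ = $4,140 → take DB $6,846. Book value $17,117.
Year 5: DB = ⌊$17,117 × 200%/7⌋ = $4,890; SL = ⌊$9,717/3⌋ = $3,239 → take DB $4,890. Book value $12,227.
Year 6: DB = ⌊$12,227 × 200%/7⌋ = $3,493; SL = ⌊$4,827/2⌋ = $2,413 → take DB $3,493. Book value $8,734.
Year 7 (final): $8,734 − $7,400 = $1,334. Book value $7,400.

$18,786; $13,419; $9,585; $6,846; $4,890; $3,493; $1,334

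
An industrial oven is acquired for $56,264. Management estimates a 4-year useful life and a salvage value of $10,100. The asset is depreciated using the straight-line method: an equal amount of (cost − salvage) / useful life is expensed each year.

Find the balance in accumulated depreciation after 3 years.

Depreciable base = $56,264 − $10,100 = $46,164.
Annual expense = $46,164 / 4 = $11,541.
End of year 1: book value $44,723.
End of year 2: book value $33,182.
End of year 3: book value $21,641.
Accumulated through year 3 = $56,264 − $21,641 = $34,623.

$34,623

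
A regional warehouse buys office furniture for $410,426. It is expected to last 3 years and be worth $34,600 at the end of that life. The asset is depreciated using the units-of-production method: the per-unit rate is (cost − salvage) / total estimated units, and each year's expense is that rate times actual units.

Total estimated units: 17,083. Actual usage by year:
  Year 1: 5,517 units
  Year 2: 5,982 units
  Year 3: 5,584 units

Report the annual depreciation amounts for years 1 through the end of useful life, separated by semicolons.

Depreciable base = $410,426 − $34,600 = $375,826.
Rate = $375,826 / 17,083 units = $22 per unit.
Year 1: 5,517 × $22 = $121,374. Book value $289,052.
Year 2: 5,982 × $22 = $131,604. Book value $157,448.
Year 3: 5,584 × $22 = $122,848. Book value $34,600.

$121,374; $131,604; $122,848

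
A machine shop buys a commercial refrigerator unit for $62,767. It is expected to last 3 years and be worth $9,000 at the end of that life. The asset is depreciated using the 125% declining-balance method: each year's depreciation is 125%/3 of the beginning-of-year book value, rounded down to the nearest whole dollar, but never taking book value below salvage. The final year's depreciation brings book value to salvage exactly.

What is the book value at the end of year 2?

$21,359

Depreciable base = $62,767 − $9,000 = $53,767.
Year 1: ⌊$62,767 × 125%/3⌋ = $26,152. Book value $36,615.
Year 2: ⌊$36,615 × 125%/3⌋ = $15,256. Book value $21,359.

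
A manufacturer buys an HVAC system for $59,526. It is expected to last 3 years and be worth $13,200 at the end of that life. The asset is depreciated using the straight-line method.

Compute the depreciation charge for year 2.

Depreciable base = $59,526 − $13,200 = $46,326.
Annual expense = $46,326 / 3 = $15,442.

$15,442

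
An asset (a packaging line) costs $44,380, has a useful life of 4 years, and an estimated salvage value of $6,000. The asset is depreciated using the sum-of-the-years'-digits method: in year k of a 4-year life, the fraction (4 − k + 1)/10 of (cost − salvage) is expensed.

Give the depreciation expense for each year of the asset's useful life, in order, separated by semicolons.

Depreciable base = $44,380 − $6,000 = $38,380.
Sum of the years' digits = 4+3+2+1 = 10.
Year 1: $38,380 × 4/10 = $15,352. Book value $29,028.
Year 2: $38,380 × 3/10 = $11,514. Book value $17,514.
Year 3: $38,380 × 2/10 = $7,676. Book value $9,838.
Year 4: $38,380 × 1/10 = $3,838. Book value $6,000.

$15,352; $11,514; $7,676; $3,838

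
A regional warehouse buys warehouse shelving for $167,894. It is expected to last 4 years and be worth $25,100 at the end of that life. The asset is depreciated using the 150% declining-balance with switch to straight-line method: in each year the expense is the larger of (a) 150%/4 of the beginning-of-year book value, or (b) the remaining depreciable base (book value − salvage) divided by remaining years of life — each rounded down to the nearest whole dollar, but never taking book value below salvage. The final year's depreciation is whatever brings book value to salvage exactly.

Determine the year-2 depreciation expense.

$39,350

Depreciable base = $167,894 − $25,100 = $142,794.
Year 1: DB = ⌊$167,894 × 150%/4⌋ = $62,960; SL = ⌊$142,794/4⌋ = $35,698 → take DB $62,960. Book value $104,934.
Year 2: DB = ⌊$104,934 × 150%/4⌋ = $39,350; SL = ⌊$79,834/3⌋ = $26,611 → take DB $39,350. Book value $65,584.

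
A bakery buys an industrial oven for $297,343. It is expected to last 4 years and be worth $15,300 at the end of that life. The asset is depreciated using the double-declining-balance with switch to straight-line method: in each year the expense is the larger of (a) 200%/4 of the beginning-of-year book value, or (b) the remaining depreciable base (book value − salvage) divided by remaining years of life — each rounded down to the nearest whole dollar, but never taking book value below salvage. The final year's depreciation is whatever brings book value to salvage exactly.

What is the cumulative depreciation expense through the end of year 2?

$223,007

Depreciable base = $297,343 − $15,300 = $282,043.
Year 1: DB = ⌊$297,343 × 200%/4⌋ = $148,671; SL = ⌊$282,043/4⌋ = $70,510 → take DB $148,671. Book value $148,672.
Year 2: DB = ⌊$148,672 × 200%/4⌋ = $74,336; SL = ⌊$133,372/3⌋ = $44,457 → take DB $74,336. Book value $74,336.
Accumulated through year 2 = $297,343 − $74,336 = $223,007.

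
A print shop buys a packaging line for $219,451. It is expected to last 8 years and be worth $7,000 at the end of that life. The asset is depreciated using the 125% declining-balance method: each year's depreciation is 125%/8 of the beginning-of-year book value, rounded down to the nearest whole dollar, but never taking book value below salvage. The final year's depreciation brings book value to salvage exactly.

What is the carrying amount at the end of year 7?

$66,811

Depreciable base = $219,451 − $7,000 = $212,451.
Year 1: ⌊$219,451 × 125%/8⌋ = $34,289. Book value $185,162.
Year 2: ⌊$185,162 × 125%/8⌋ = $28,931. Book value $156,231.
Year 3: ⌊$156,231 × 125%/8⌋ = $24,411. Book value $131,820.
Year 4: ⌊$131,820 × 125%/8⌋ = $20,596. Book value $111,224.
Year 5: ⌊$111,224 × 125%/8⌋ = $17,378. Book value $93,846.
Year 6: ⌊$93,846 × 125%/8⌋ = $14,663. Book value $79,183.
Year 7: ⌊$79,183 × 125%/8⌋ = $12,372. Book value $66,811.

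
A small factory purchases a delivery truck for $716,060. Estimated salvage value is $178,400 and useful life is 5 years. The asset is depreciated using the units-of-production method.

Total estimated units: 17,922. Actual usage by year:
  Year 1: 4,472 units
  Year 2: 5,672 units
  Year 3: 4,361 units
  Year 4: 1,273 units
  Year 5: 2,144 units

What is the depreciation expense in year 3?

Depreciable base = $716,060 − $178,400 = $537,660.
Rate = $537,660 / 17,922 units = $30 per unit.
Year 1: 4,472 × $30 = $134,160. Book value $581,900.
Year 2: 5,672 × $30 = $170,160. Book value $411,740.
Year 3: 4,361 × $30 = $130,830. Book value $280,910.

$130,830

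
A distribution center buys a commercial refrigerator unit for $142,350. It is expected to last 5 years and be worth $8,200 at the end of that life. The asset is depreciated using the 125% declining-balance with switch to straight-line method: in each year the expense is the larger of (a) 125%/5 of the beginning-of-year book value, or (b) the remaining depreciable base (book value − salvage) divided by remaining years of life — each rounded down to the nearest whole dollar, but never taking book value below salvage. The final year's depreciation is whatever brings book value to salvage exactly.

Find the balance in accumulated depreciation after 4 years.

Depreciable base = $142,350 − $8,200 = $134,150.
Year 1: DB = ⌊$142,350 × 125%/5⌋ = $35,587; SL = ⌊$134,150/5⌋ = $26,830 → take DB $35,587. Book value $106,763.
Year 2: DB = ⌊$106,763 × 125%/5⌋ = $26,690; SL = ⌊$98,563/4⌋ = $24,640 → take DB $26,690. Book value $80,073.
Year 3: DB = ⌊$80,073 × 125%/5⌋ = $20,018; SL = ⌊$71,873/3⌋ = $23,957 → take SL $23,957. Book value $56,116.
Year 4: DB = ⌊$56,116 × 125%/5⌋ = $14,029; SL = ⌊$47,916/2⌋ = $23,958 → take SL $23,958. Book value $32,158.
Accumulated through year 4 = $142,350 − $32,158 = $110,192.

$110,192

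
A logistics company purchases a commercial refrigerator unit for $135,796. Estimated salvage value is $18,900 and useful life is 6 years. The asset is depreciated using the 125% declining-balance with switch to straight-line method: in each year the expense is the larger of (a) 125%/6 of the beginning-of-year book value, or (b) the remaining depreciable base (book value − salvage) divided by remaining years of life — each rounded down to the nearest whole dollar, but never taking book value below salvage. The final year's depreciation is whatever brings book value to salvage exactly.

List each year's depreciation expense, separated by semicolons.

$28,290; $22,397; $17,731; $16,159; $16,159; $16,160

Depreciable base = $135,796 − $18,900 = $116,896.
Year 1: DB = ⌊$135,796 × 125%/6⌋ = $28,290; SL = ⌊$116,896/6⌋ = $19,482 → take DB $28,290. Book value $107,506.
Year 2: DB = ⌊$107,506 × 125%/6⌋ = $22,397; SL = ⌊$88,606/5⌋ = $17,721 → take DB $22,397. Book value $85,109.
Year 3: DB = ⌊$85,109 × 125%/6⌋ = $17,731; SL = ⌊$66,209/4⌋ = $16,552 → take DB $17,731. Book value $67,378.
Year 4: DB = ⌊$67,378 × 125%/6⌋ = $14,037; SL = ⌊$48,478/3⌋ = $16,159 → take SL $16,159. Book value $51,219.
Year 5: DB = ⌊$51,219 × 125%/6⌋ = $10,670; SL = ⌊$32,319/2⌋ = $16,159 → take SL $16,159. Book value $35,060.
Year 6 (final): $35,060 − $18,900 = $16,160. Book value $18,900.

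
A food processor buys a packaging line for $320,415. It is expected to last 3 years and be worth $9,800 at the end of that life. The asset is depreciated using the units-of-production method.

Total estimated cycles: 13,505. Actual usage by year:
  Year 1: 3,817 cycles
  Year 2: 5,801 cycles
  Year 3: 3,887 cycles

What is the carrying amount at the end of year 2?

Depreciable base = $320,415 − $9,800 = $310,615.
Rate = $310,615 / 13,505 cycles = $23 per cycle.
Year 1: 3,817 × $23 = $87,791. Book value $232,624.
Year 2: 5,801 × $23 = $133,423. Book value $99,201.

$99,201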